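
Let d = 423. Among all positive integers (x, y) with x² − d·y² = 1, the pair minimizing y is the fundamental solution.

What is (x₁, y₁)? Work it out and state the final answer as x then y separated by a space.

4607 224

√423 → a₀=20, period (1,1,3,4,3,1,1,40); ℓ=8 even so k=7
step 0: (20, 1)  from 20·(1,0) + (0,1)
step 1: (21, 1)  from 1·(20,1) + (1,0)
step 2: (41, 2)  from 1·(21,1) + (20,1)
…
step 5: (1995, 97)  from 3·(617,30) + (144,7)
step 6: (2612, 127)  from 1·(1995,97) + (617,30)
step 7: (4607, 224)  from 1·(2612,127) + (1995,97)
fundamental: x₁=4607, y₁=224  (since 21224449 − 423·50176 = 1)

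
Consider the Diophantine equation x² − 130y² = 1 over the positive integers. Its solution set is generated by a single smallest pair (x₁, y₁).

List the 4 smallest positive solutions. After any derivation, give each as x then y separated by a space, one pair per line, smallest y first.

√130 = [11; 2,2,22, …], period ℓ=3 (odd) → k=5
step 0: (11, 1)  from 11·(1,0) + (0,1)
…
step 2: (57, 5)  from 2·(23,2) + (11,1)
…
step 4: (2611, 229)  from 2·(1277,112) + (57,5)
step 5: (6499, 570)  from 2·(2611,229) + (1277,112)
(x₁, y₁) = (6499, 570);  6499² − 130·570² = 1 ✓
(x_2, y_2) = (6499·6499 + 130·570·570, 6499·570 + 570·6499) = (84474001, 7408860)
(x_3, y_3) = (6499·84474001 + 130·570·7408860, 6499·7408860 + 570·84474001) = (1097993058499, 96300361710)
(x_4, y_4) = (6499·1097993058499 + 130·570·96300361710, 6499·96300361710 + 570·1097993058499) = (14271713689896001, 1251712094097720)

6499 570
84474001 7408860
1097993058499 96300361710
14271713689896001 1251712094097720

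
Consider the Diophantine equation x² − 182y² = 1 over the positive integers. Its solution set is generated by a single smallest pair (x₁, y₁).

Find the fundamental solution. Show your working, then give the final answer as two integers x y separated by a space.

27 2

d=182: √d = [13; 2,26] (ℓ=2, even), read p_1/q_1
a_0=13:  p_0=13·1+0=13,  q_0=13·0+1=1
a_1=2:  p_1=2·13+1=27,  q_1=2·1+0=2
→ (27, 2).  Check: 27²=729, 182·2²=728, difference 1.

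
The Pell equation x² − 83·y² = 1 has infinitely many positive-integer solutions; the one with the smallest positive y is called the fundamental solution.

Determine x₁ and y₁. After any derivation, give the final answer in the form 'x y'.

82 9

d=83: √d = [9; 9,18] (ℓ=2, even), read p_1/q_1
k=0  a_k=9  p_k/q_k = 9/1
k=1  a_k=9  p_k/q_k = 82/9
→ (82, 9).  Check: 82²=6724, 83·9²=6723, difference 1.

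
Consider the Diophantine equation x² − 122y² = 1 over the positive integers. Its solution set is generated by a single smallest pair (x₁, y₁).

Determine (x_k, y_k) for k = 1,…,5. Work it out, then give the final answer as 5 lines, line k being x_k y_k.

√122 = [11; 22, …], period ℓ=1 (odd) → k=1
step 0: (11, 1)  from 11·(1,0) + (0,1)
step 1: (243, 22)  from 22·(11,1) + (1,0)
(x₁, y₁) = (243, 22);  243² − 122·22² = 1 ✓
(243+22√122)^2 = 118097 + 10692√122
(243+22√122)^3 = 57394899 + 5196290√122
(243+22√122)^4 = 27893802817 + 2525386248√122
(243+22√122)^5 = 13556330774163 + 1227332520238√122

243 22
118097 10692
57394899 5196290
27893802817 2525386248
13556330774163 1227332520238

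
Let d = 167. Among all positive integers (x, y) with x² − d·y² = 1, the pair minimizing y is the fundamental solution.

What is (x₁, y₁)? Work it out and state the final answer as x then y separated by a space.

168 13

√167 → a₀=12, period (1,11,1,24); ℓ=4 even so k=3
i=0: a=12 ⇒ p=12, q=1
…
i=2: a=11 ⇒ p=155, q=12
i=3: a=1 ⇒ p=168, q=13
(x₁, y₁) = (168, 13);  168² − 167·13² = 1 ✓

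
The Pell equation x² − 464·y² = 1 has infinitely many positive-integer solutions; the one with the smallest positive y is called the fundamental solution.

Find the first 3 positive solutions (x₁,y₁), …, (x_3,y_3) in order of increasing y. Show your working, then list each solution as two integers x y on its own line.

√464 = [21; 1,1,5,1,1,1,5,1,1,42, …], period ℓ=10 (even) → k=9
step 0: (21, 1)  from 21·(1,0) + (0,1)
step 1: (22, 1)  from 1·(21,1) + (1,0)
step 2: (43, 2)  from 1·(22,1) + (21,1)
step 3: (237, 11)  from 5·(43,2) + (22,1)
step 4: (280, 13)  from 1·(237,11) + (43,2)
step 5: (517, 24)  from 1·(280,13) + (237,11)
step 6: (797, 37)  from 1·(517,24) + (280,13)
step 7: (4502, 209)  from 5·(797,37) + (517,24)
step 8: (5299, 246)  from 1·(4502,209) + (797,37)
step 9: (9801, 455)  from 1·(5299,246) + (4502,209)
→ (9801, 455).  Check: 9801²=96059601, 464·455²=96059600, difference 1.
(9801+455√464)^2 = 192119201 + 8918910√464
(9801+455√464)^3 = 3765920568201 + 174828473365√464

9801 455
192119201 8918910
3765920568201 174828473365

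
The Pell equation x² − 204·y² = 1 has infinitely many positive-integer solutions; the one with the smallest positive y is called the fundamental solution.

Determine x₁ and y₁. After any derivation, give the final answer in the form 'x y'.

4999 350

√204 = [14; 3,1,1,6,1,1,3,28, …], period ℓ=8 (even) → k=7
step 0: (14, 1)  from 14·(1,0) + (0,1)
…
step 3: (100, 7)  from 1·(57,4) + (43,3)
…
step 6: (1414, 99)  from 1·(757,53) + (657,46)
step 7: (4999, 350)  from 3·(1414,99) + (757,53)
(x₁, y₁) = (4999, 350);  4999² − 204·350² = 1 ✓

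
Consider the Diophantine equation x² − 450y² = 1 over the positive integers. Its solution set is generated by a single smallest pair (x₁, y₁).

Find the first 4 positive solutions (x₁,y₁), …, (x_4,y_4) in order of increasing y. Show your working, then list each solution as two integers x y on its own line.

19601 924
768398401 36222648
30122754096401 1420000245972
1180872205318713601 55666849606371696

d=450: √d = [21; 4,1,2,4,2,1,4,42] (ℓ=8, even), read p_7/q_7
k=0  a_k=21  p_k/q_k = 21/1
k=1  a_k=4  p_k/q_k = 85/4
k=2  a_k=1  p_k/q_k = 106/5
k=3  a_k=2  p_k/q_k = 297/14
…
k=5  a_k=2  p_k/q_k = 2885/136
k=6  a_k=1  p_k/q_k = 4179/197
k=7  a_k=4  p_k/q_k = 19601/924
(x₁, y₁) = (19601, 924);  19601² − 450·924² = 1 ✓
k=2:  x_2 = 19601·19601+450·924·924 = 768398401,  y_2 = 19601·924+924·19601 = 36222648
k=3:  x_3 = 19601·768398401+450·924·36222648 = 30122754096401,  y_3 = 19601·36222648+924·768398401 = 1420000245972
k=4:  x_4 = 19601·30122754096401+450·924·1420000245972 = 1180872205318713601,  y_4 = 19601·1420000245972+924·30122754096401 = 55666849606371696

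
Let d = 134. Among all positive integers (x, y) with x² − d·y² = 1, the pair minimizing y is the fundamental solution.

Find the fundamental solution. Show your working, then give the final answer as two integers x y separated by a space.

145925 12606

√134 → a₀=11, period (1,1,2,1,3,…,1,1,22); ℓ=14 even so k=13
step 0: (11, 1)  from 11·(1,0) + (0,1)
…
step 2: (23, 2)  from 1·(12,1) + (11,1)
step 3: (58, 5)  from 2·(23,2) + (12,1)
…
step 5: (301, 26)  from 3·(81,7) + (58,5)
…
step 7: (4121, 356)  from 10·(382,33) + (301,26)
…
step 9: (17630, 1523)  from 3·(4503,389) + (4121,356)
step 10: (22133, 1912)  from 1·(17630,1523) + (4503,389)
step 11: (61896, 5347)  from 2·(22133,1912) + (17630,1523)
step 12: (84029, 7259)  from 1·(61896,5347) + (22133,1912)
step 13: (145925, 12606)  from 1·(84029,7259) + (61896,5347)
fundamental: x₁=145925, y₁=12606  (since 21294105625 − 134·158911236 = 1)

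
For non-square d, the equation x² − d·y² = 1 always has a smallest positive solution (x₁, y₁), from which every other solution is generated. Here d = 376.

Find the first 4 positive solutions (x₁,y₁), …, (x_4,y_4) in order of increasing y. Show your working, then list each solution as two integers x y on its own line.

√376 → a₀=19, period (2,1,1,3,1,…,1,2,38); ℓ=16 even so k=15
i=0: a=19 ⇒ p=19, q=1
i=1: a=2 ⇒ p=39, q=2
i=2: a=1 ⇒ p=58, q=3
i=3: a=1 ⇒ p=97, q=5
…
i=5: a=1 ⇒ p=446, q=23
…
i=7: a=2 ⇒ p=2928, q=151
i=8: a=4 ⇒ p=12953, q=668
…
i=11: a=1 ⇒ p=99455, q=5129
i=12: a=3 ⇒ p=368986, q=19029
i=13: a=1 ⇒ p=468441, q=24158
i=14: a=1 ⇒ p=837427, q=43187
i=15: a=2 ⇒ p=2143295, q=110532
fundamental: x₁=2143295, y₁=110532  (since 4593713457025 − 376·12217323024 = 1)
(2143295+110532√376)^2 = 9187426914049 + 473805365880√376
(2143295+110532√376)^3 = 39382732335491159615 + 2031009343327438668√376
(2143295+110532√376)^4 = 168817626601983862467148801 + 8706104341013491514496240√376

2143295 110532
9187426914049 473805365880
39382732335491159615 2031009343327438668
168817626601983862467148801 8706104341013491514496240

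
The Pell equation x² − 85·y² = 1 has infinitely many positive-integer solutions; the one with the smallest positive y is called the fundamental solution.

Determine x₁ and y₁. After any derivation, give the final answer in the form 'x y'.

[9; 4,1,1,4,18] for √85; ℓ=5 ⇒ convergent index 9
k=0  a_k=9  p_k/q_k = 9/1
k=1  a_k=4  p_k/q_k = 37/4
k=2  a_k=1  p_k/q_k = 46/5
k=3  a_k=1  p_k/q_k = 83/9
k=4  a_k=4  p_k/q_k = 378/41
k=5  a_k=18  p_k/q_k = 6887/747
k=6  a_k=4  p_k/q_k = 27926/3029
…
k=8  a_k=1  p_k/q_k = 62739/6805
k=9  a_k=4  p_k/q_k = 285769/30996
fundamental: x₁=285769, y₁=30996  (since 81663921361 − 85·960752016 = 1)

285769 30996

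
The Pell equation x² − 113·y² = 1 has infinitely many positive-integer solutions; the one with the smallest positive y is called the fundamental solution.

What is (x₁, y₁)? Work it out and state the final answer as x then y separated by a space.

√113 → a₀=10, period (1,1,1,2,2,1,1,1,20); ℓ=9 odd so k=17
k=0  a_k=10  p_k/q_k = 10/1
k=1  a_k=1  p_k/q_k = 11/1
k=2  a_k=1  p_k/q_k = 21/2
…
k=4  a_k=2  p_k/q_k = 85/8
k=5  a_k=2  p_k/q_k = 202/19
k=6  a_k=1  p_k/q_k = 287/27
…
k=10  a_k=1  p_k/q_k = 16785/1579
k=11  a_k=1  p_k/q_k = 32794/3085
k=12  a_k=1  p_k/q_k = 49579/4664
…
k=15  a_k=1  p_k/q_k = 445435/41903
k=16  a_k=1  p_k/q_k = 758918/71393
k=17  a_k=1  p_k/q_k = 1204353/113296
→ (1204353, 113296).  Check: 1204353²=1450466148609, 113·113296²=1450466148608, difference 1.

1204353 113296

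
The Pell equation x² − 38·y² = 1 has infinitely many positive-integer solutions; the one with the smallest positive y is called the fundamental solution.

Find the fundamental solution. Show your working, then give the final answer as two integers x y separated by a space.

37 6

√38 = [6; 6,12, …], period ℓ=2 (even) → k=1
i=0: a=6 ⇒ p=6, q=1
i=1: a=6 ⇒ p=37, q=6
→ (37, 6).  Check: 37²=1369, 38·6²=1368, difference 1.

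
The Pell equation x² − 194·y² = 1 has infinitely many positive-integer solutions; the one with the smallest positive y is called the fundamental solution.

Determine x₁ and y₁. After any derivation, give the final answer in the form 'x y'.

√194 → a₀=13, period (1,12,1,26); ℓ=4 even so k=3
a_0=13:  p_0=13·1+0=13,  q_0=13·0+1=1
…
a_2=12:  p_2=12·14+13=181,  q_2=12·1+1=13
a_3=1:  p_3=1·181+14=195,  q_3=1·13+1=14
(x₁, y₁) = (195, 14);  195² − 194·14² = 1 ✓

195 14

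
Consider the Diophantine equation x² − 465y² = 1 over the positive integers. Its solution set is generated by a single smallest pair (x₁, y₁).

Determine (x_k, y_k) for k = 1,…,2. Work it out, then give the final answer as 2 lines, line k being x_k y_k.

√465 = [21; 1,1,3,2,2,2,3,1,1,42, …], period ℓ=10 (even) → k=9
k=0  a_k=21  p_k/q_k = 21/1
k=1  a_k=1  p_k/q_k = 22/1
…
k=3  a_k=3  p_k/q_k = 151/7
…
k=6  a_k=2  p_k/q_k = 2027/94
…
k=8  a_k=1  p_k/q_k = 8949/415
k=9  a_k=1  p_k/q_k = 15871/736
(x₁, y₁) = (15871, 736);  15871² − 465·736² = 1 ✓
(x_2, y_2) = (15871·15871 + 465·736·736, 15871·736 + 736·15871) = (503777281, 23362112)

15871 736
503777281 23362112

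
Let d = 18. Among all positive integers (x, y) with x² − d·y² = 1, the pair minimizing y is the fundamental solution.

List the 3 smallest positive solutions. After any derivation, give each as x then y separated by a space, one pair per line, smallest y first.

√18 = [4; 4,8, …], period ℓ=2 (even) → k=1
i=0: a=4 ⇒ p=4, q=1
i=1: a=4 ⇒ p=17, q=4
fundamental: x₁=17, y₁=4  (since 289 − 18·16 = 1)
k=2:  x_2 = 17·17+18·4·4 = 577,  y_2 = 17·4+4·17 = 136
k=3:  x_3 = 17·577+18·4·136 = 19601,  y_3 = 17·136+4·577 = 4620

17 4
577 136
19601 4620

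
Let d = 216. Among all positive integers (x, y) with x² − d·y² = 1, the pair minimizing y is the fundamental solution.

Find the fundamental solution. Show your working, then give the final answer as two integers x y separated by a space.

485 33

√216 → a₀=14, period (1,2,3,2,1,28); ℓ=6 even so k=5
i=0: a=14 ⇒ p=14, q=1
…
i=3: a=3 ⇒ p=147, q=10
i=4: a=2 ⇒ p=338, q=23
i=5: a=1 ⇒ p=485, q=33
(x₁, y₁) = (485, 33);  485² − 216·33² = 1 ✓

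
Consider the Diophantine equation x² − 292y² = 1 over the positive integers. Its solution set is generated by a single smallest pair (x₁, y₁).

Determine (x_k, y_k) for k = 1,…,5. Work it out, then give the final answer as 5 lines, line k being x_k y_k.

√292 = [17; 11,2,1,3,8,3,1,2,11,34, …], period ℓ=10 (even) → k=9
a_0=17:  p_0=17·1+0=17,  q_0=17·0+1=1
a_1=11:  p_1=11·17+1=188,  q_1=11·1+0=11
…
a_4=3:  p_4=3·581+393=2136,  q_4=3·34+23=125
a_5=8:  p_5=8·2136+581=17669,  q_5=8·125+34=1034
a_6=3:  p_6=3·17669+2136=55143,  q_6=3·1034+125=3227
a_7=1:  p_7=1·55143+17669=72812,  q_7=1·3227+1034=4261
a_8=2:  p_8=2·72812+55143=200767,  q_8=2·4261+3227=11749
a_9=11:  p_9=11·200767+72812=2281249,  q_9=11·11749+4261=133500
(x₁, y₁) = (2281249, 133500);  2281249² − 292·133500² = 1 ✓
(2281249+133500√292)^2 = 10408194000001 + 609093483000√292
(2281249+133500√292)^3 = 47487364308614281249 + 2778987798000400500√292
(2281249+133500√292)^4 = 216661004683313632776000001 + 12679126270400622186966000√292
(2281249+133500√292)^5 = 988515400545561595548925838281249 + 57848488250447518938990000667500√292

2281249 133500
10408194000001 609093483000
47487364308614281249 2778987798000400500
216661004683313632776000001 12679126270400622186966000
988515400545561595548925838281249 57848488250447518938990000667500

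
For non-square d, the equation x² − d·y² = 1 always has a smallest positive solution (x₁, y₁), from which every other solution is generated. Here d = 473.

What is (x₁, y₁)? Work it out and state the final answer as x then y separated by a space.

√473 → a₀=21, period (1,2,1,42); ℓ=4 even so k=3
a_0=21:  p_0=21·1+0=21,  q_0=21·0+1=1
…
a_2=2:  p_2=2·22+21=65,  q_2=2·1+1=3
a_3=1:  p_3=1·65+22=87,  q_3=1·3+1=4
(x₁, y₁) = (87, 4);  87² − 473·4² = 1 ✓

87 4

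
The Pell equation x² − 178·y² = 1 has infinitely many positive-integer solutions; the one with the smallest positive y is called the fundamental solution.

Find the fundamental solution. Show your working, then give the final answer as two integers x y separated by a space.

1601 120

√178 → a₀=13, period (2,1,12,1,2,26); ℓ=6 even so k=5
a_0=13:  p_0=13·1+0=13,  q_0=13·0+1=1
…
a_2=1:  p_2=1·27+13=40,  q_2=1·2+1=3
…
a_4=1:  p_4=1·507+40=547,  q_4=1·38+3=41
a_5=2:  p_5=2·547+507=1601,  q_5=2·41+38=120
fundamental: x₁=1601, y₁=120  (since 2563201 − 178·14400 = 1)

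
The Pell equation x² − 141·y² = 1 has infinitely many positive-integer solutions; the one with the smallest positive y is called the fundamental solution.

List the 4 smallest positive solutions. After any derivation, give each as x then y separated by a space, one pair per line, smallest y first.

d=141: √d = [11; 1,6,1,22] (ℓ=4, even), read p_3/q_3
a_0=11:  p_0=11·1+0=11,  q_0=11·0+1=1
…
a_2=6:  p_2=6·12+11=83,  q_2=6·1+1=7
a_3=1:  p_3=1·83+12=95,  q_3=1·7+1=8
(x₁, y₁) = (95, 8);  95² − 141·8² = 1 ✓
n=2: (95,8)∘(95,8) = (95·95+141·8·8, 95·8+8·95) = (18049,1520)
n=3: (18049,1520)∘(95,8) = (95·18049+141·8·1520, 95·1520+8·18049) = (3429215,288792)
n=4: (3429215,288792)∘(95,8) = (95·3429215+141·8·288792, 95·288792+8·3429215) = (651532801,54868960)

95 8
18049 1520
3429215 288792
651532801 54868960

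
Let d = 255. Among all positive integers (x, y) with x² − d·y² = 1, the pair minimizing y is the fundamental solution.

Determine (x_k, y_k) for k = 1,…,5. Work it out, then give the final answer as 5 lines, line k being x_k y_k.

d=255: √d = [15; 1,30] (ℓ=2, even), read p_1/q_1
step 0: (15, 1)  from 15·(1,0) + (0,1)
step 1: (16, 1)  from 1·(15,1) + (1,0)
→ (16, 1).  Check: 16²=256, 255·1²=255, difference 1.
n=2: (16,1)∘(16,1) = (16·16+255·1·1, 16·1+1·16) = (511,32)
n=3: (511,32)∘(16,1) = (16·511+255·1·32, 16·32+1·511) = (16336,1023)
n=4: (16336,1023)∘(16,1) = (16·16336+255·1·1023, 16·1023+1·16336) = (522241,32704)
n=5: (522241,32704)∘(16,1) = (16·522241+255·1·32704, 16·32704+1·522241) = (16695376,1045505)

16 1
511 32
16336 1023
522241 32704
16695376 1045505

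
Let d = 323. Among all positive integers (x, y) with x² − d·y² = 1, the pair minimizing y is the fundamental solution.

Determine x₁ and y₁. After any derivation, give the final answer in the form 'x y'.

18 1

d=323: √d = [17; 1,34] (ℓ=2, even), read p_1/q_1
i=0: a=17 ⇒ p=17, q=1
i=1: a=1 ⇒ p=18, q=1
(x₁, y₁) = (18, 1);  18² − 323·1² = 1 ✓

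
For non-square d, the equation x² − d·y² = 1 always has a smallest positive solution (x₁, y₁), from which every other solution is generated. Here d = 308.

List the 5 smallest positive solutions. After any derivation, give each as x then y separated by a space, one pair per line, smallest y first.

[17; 1,1,4,1,1,34] for √308; ℓ=6 ⇒ convergent index 5
step 0: (17, 1)  from 17·(1,0) + (0,1)
…
step 4: (193, 11)  from 1·(158,9) + (35,2)
step 5: (351, 20)  from 1·(193,11) + (158,9)
(x₁, y₁) = (351, 20);  351² − 308·20² = 1 ✓
n=2: (351,20)∘(351,20) = (351·351+308·20·20, 351·20+20·351) = (246401,14040)
n=3: (246401,14040)∘(351,20) = (351·246401+308·20·14040, 351·14040+20·246401) = (172973151,9856060)
n=4: (172973151,9856060)∘(351,20) = (351·172973151+308·20·9856060, 351·9856060+20·172973151) = (121426905601,6918940080)
n=5: (121426905601,6918940080)∘(351,20) = (351·121426905601+308·20·6918940080, 351·6918940080+20·121426905601) = (85241514758751,4857086080100)

351 20
246401 14040
172973151 9856060
121426905601 6918940080
85241514758751 4857086080100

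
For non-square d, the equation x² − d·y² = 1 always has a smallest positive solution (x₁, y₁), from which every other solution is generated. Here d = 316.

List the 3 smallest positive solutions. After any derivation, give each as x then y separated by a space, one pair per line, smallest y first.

12799 720
327628801 18430560
8386642035199 471785474160

√316 → a₀=17, period (1,3,2,8,2,3,1,34); ℓ=8 even so k=7
a_0=17:  p_0=17·1+0=17,  q_0=17·0+1=1
a_1=1:  p_1=1·17+1=18,  q_1=1·1+0=1
a_2=3:  p_2=3·18+17=71,  q_2=3·1+1=4
a_3=2:  p_3=2·71+18=160,  q_3=2·4+1=9
…
a_5=2:  p_5=2·1351+160=2862,  q_5=2·76+9=161
a_6=3:  p_6=3·2862+1351=9937,  q_6=3·161+76=559
a_7=1:  p_7=1·9937+2862=12799,  q_7=1·559+161=720
(x₁, y₁) = (12799, 720);  12799² − 316·720² = 1 ✓
(12799+720√316)^2 = 327628801 + 18430560√316
(12799+720√316)^3 = 8386642035199 + 471785474160√316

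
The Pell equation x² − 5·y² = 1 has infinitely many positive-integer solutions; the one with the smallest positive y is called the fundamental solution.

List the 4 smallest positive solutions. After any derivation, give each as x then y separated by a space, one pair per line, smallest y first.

9 4
161 72
2889 1292
51841 23184

√5 = [2; 4, …], period ℓ=1 (odd) → k=1
a_0=2:  p_0=2·1+0=2,  q_0=2·0+1=1
a_1=4:  p_1=4·2+1=9,  q_1=4·1+0=4
(x₁, y₁) = (9, 4);  9² − 5·4² = 1 ✓
k=2:  x_2 = 9·9+5·4·4 = 161,  y_2 = 9·4+4·9 = 72
k=3:  x_3 = 9·161+5·4·72 = 2889,  y_3 = 9·72+4·161 = 1292
k=4:  x_4 = 9·2889+5·4·1292 = 51841,  y_4 = 9·1292+4·2889 = 23184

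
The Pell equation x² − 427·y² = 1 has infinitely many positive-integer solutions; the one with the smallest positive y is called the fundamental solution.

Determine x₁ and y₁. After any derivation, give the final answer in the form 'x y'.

62 3

√427 = [20; 1,1,1,40, …], period ℓ=4 (even) → k=3
i=0: a=20 ⇒ p=20, q=1
…
i=2: a=1 ⇒ p=41, q=2
i=3: a=1 ⇒ p=62, q=3
fundamental: x₁=62, y₁=3  (since 3844 − 427·9 = 1)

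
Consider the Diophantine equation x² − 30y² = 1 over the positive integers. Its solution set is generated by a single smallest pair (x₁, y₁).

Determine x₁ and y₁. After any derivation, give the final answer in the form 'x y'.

11 2

√30 = [5; 2,10, …], period ℓ=2 (even) → k=1
i=0: a=5 ⇒ p=5, q=1
i=1: a=2 ⇒ p=11, q=2
fundamental: x₁=11, y₁=2  (since 121 − 30·4 = 1)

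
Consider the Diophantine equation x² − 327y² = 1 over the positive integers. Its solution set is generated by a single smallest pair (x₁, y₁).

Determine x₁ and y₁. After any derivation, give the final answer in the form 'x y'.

217 12

[18; 12,36] for √327; ℓ=2 ⇒ convergent index 1
i=0: a=18 ⇒ p=18, q=1
i=1: a=12 ⇒ p=217, q=12
(x₁, y₁) = (217, 12);  217² − 327·12² = 1 ✓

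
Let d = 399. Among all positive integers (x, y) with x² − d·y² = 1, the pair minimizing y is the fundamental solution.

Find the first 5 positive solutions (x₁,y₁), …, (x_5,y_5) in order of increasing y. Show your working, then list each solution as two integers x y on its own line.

20 1
799 40
31940 1599
1276801 63920
51040100 2555201

√399 = [19; 1,38, …], period ℓ=2 (even) → k=1
a_0=19:  p_0=19·1+0=19,  q_0=19·0+1=1
a_1=1:  p_1=1·19+1=20,  q_1=1·1+0=1
→ (20, 1).  Check: 20²=400, 399·1²=399, difference 1.
n=2: (20,1)∘(20,1) = (20·20+399·1·1, 20·1+1·20) = (799,40)
n=3: (799,40)∘(20,1) = (20·799+399·1·40, 20·40+1·799) = (31940,1599)
n=4: (31940,1599)∘(20,1) = (20·31940+399·1·1599, 20·1599+1·31940) = (1276801,63920)
n=5: (1276801,63920)∘(20,1) = (20·1276801+399·1·63920, 20·63920+1·1276801) = (51040100,2555201)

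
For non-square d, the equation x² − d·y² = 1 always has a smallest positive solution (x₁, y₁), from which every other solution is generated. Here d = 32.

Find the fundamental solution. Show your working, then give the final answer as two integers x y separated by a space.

[5; 1,1,1,10] for √32; ℓ=4 ⇒ convergent index 3
step 0: (5, 1)  from 5·(1,0) + (0,1)
step 1: (6, 1)  from 1·(5,1) + (1,0)
step 2: (11, 2)  from 1·(6,1) + (5,1)
step 3: (17, 3)  from 1·(11,2) + (6,1)
(x₁, y₁) = (17, 3);  17² − 32·3² = 1 ✓

17 3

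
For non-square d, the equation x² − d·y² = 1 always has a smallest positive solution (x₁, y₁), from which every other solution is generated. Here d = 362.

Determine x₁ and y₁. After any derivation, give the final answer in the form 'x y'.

723 38

√362 → a₀=19, period (38); ℓ=1 odd so k=1
a_0=19:  p_0=19·1+0=19,  q_0=19·0+1=1
a_1=38:  p_1=38·19+1=723,  q_1=38·1+0=38
fundamental: x₁=723, y₁=38  (since 522729 − 362·1444 = 1)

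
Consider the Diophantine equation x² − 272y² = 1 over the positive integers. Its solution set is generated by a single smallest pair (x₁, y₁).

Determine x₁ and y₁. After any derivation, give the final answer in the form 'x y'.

d=272: √d = [16; 2,32] (ℓ=2, even), read p_1/q_1
a_0=16:  p_0=16·1+0=16,  q_0=16·0+1=1
a_1=2:  p_1=2·16+1=33,  q_1=2·1+0=2
→ (33, 2).  Check: 33²=1089, 272·2²=1088, difference 1.

33 2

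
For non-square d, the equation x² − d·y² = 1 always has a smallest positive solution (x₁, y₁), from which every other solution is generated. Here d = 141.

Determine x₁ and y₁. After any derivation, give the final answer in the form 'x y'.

√141 = [11; 1,6,1,22, …], period ℓ=4 (even) → k=3
a_0=11:  p_0=11·1+0=11,  q_0=11·0+1=1
…
a_2=6:  p_2=6·12+11=83,  q_2=6·1+1=7
a_3=1:  p_3=1·83+12=95,  q_3=1·7+1=8
(x₁, y₁) = (95, 8);  95² − 141·8² = 1 ✓

95 8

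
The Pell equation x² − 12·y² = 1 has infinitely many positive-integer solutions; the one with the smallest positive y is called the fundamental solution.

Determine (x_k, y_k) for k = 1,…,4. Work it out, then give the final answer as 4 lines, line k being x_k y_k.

d=12: √d = [3; 2,6] (ℓ=2, even), read p_1/q_1
a_0=3:  p_0=3·1+0=3,  q_0=3·0+1=1
a_1=2:  p_1=2·3+1=7,  q_1=2·1+0=2
fundamental: x₁=7, y₁=2  (since 49 − 12·4 = 1)
(7+2√12)^2 = 97 + 28√12
(7+2√12)^3 = 1351 + 390√12
(7+2√12)^4 = 18817 + 5432√12

7 2
97 28
1351 390
18817 5432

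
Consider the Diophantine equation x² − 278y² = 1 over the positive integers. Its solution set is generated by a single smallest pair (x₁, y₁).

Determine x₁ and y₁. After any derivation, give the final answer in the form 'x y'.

2501 150

d=278: √d = [16; 1,2,16,2,1,32] (ℓ=6, even), read p_5/q_5
i=0: a=16 ⇒ p=16, q=1
i=1: a=1 ⇒ p=17, q=1
i=2: a=2 ⇒ p=50, q=3
…
i=4: a=2 ⇒ p=1684, q=101
i=5: a=1 ⇒ p=2501, q=150
fundamental: x₁=2501, y₁=150  (since 6255001 − 278·22500 = 1)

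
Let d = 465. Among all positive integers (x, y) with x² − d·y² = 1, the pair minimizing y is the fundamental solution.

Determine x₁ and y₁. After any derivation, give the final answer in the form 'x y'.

15871 736

√465 → a₀=21, period (1,1,3,2,2,2,3,1,1,42); ℓ=10 even so k=9
step 0: (21, 1)  from 21·(1,0) + (0,1)
…
step 5: (841, 39)  from 2·(345,16) + (151,7)
…
step 8: (8949, 415)  from 1·(6922,321) + (2027,94)
step 9: (15871, 736)  from 1·(8949,415) + (6922,321)
(x₁, y₁) = (15871, 736);  15871² − 465·736² = 1 ✓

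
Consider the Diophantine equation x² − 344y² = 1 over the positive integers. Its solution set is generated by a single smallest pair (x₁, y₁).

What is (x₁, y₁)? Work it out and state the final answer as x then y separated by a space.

√344 = [18; 1,1,4,1,3,1,4,1,1,36, …], period ℓ=10 (even) → k=9
step 0: (18, 1)  from 18·(1,0) + (0,1)
step 1: (19, 1)  from 1·(18,1) + (1,0)
…
step 3: (167, 9)  from 4·(37,2) + (19,1)
step 4: (204, 11)  from 1·(167,9) + (37,2)
step 5: (779, 42)  from 3·(204,11) + (167,9)
step 6: (983, 53)  from 1·(779,42) + (204,11)
…
step 8: (5694, 307)  from 1·(4711,254) + (983,53)
step 9: (10405, 561)  from 1·(5694,307) + (4711,254)
→ (10405, 561).  Check: 10405²=108264025, 344·561²=108264024, difference 1.

10405 561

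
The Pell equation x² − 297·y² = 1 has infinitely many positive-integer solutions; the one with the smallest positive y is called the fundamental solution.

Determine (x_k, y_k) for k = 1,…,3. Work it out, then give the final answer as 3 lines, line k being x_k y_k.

48599 2820
4723725601 274098360
459136680917399 26641812392460

√297 = [17; 4,3,1,1,2,1,1,3,4,34, …], period ℓ=10 (even) → k=9
a_0=17:  p_0=17·1+0=17,  q_0=17·0+1=1
a_1=4:  p_1=4·17+1=69,  q_1=4·1+0=4
a_2=3:  p_2=3·69+17=224,  q_2=3·4+1=13
a_3=1:  p_3=1·224+69=293,  q_3=1·13+4=17
…
a_8=3:  p_8=3·3171+1844=11357,  q_8=3·184+107=659
a_9=4:  p_9=4·11357+3171=48599,  q_9=4·659+184=2820
(x₁, y₁) = (48599, 2820);  48599² − 297·2820² = 1 ✓
n=2: (48599,2820)∘(48599,2820) = (48599·48599+297·2820·2820, 48599·2820+2820·48599) = (4723725601,274098360)
n=3: (4723725601,274098360)∘(48599,2820) = (48599·4723725601+297·2820·274098360, 48599·274098360+2820·4723725601) = (459136680917399,26641812392460)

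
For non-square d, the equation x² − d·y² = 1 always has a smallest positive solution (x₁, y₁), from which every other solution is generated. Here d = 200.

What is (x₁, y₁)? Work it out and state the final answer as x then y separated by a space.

√200 = [14; 7,28, …], period ℓ=2 (even) → k=1
i=0: a=14 ⇒ p=14, q=1
i=1: a=7 ⇒ p=99, q=7
fundamental: x₁=99, y₁=7  (since 9801 − 200·49 = 1)

99 7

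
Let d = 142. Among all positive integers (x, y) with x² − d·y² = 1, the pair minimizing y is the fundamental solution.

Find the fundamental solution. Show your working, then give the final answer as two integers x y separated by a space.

√142 → a₀=11, period (1,10,1,22); ℓ=4 even so k=3
a_0=11:  p_0=11·1+0=11,  q_0=11·0+1=1
a_1=1:  p_1=1·11+1=12,  q_1=1·1+0=1
a_2=10:  p_2=10·12+11=131,  q_2=10·1+1=11
a_3=1:  p_3=1·131+12=143,  q_3=1·11+1=12
fundamental: x₁=143, y₁=12  (since 20449 − 142·144 = 1)

143 12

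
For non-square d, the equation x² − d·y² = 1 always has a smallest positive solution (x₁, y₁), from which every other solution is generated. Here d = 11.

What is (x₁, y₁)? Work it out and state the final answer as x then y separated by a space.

√11 → a₀=3, period (3,6); ℓ=2 even so k=1
a_0=3:  p_0=3·1+0=3,  q_0=3·0+1=1
a_1=3:  p_1=3·3+1=10,  q_1=3·1+0=3
→ (10, 3).  Check: 10²=100, 11·3²=99, difference 1.

10 3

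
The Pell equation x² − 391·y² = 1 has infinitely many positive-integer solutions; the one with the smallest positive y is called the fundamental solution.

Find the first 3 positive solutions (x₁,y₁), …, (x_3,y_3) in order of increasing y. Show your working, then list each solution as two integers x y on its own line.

7338680 371133
107712448284799 5447252648880
1580934379957370111960 79951288138564985667

d=391: √d = [19; 1,3,2,2,1,…,3,1,38] (ℓ=16, even), read p_15/q_15
k=0  a_k=19  p_k/q_k = 19/1
k=1  a_k=1  p_k/q_k = 20/1
k=2  a_k=3  p_k/q_k = 79/4
…
k=4  a_k=2  p_k/q_k = 435/22
k=5  a_k=1  p_k/q_k = 613/31
k=6  a_k=1  p_k/q_k = 1048/53
…
k=8  a_k=19  p_k/q_k = 52519/2656
k=9  a_k=2  p_k/q_k = 107747/5449
k=10  a_k=1  p_k/q_k = 160266/8105
k=11  a_k=1  p_k/q_k = 268013/13554
k=12  a_k=2  p_k/q_k = 696292/35213
k=13  a_k=2  p_k/q_k = 1660597/83980
k=14  a_k=3  p_k/q_k = 5678083/287153
k=15  a_k=1  p_k/q_k = 7338680/371133
→ (7338680, 371133).  Check: 7338680²=53856224142400, 391·371133²=53856224142399, difference 1.
n=2: (7338680,371133)∘(7338680,371133) = (7338680·7338680+391·371133·371133, 7338680·371133+371133·7338680) = (107712448284799,5447252648880)
n=3: (107712448284799,5447252648880)∘(7338680,371133) = (7338680·107712448284799+391·371133·5447252648880, 7338680·5447252648880+371133·107712448284799) = (1580934379957370111960,79951288138564985667)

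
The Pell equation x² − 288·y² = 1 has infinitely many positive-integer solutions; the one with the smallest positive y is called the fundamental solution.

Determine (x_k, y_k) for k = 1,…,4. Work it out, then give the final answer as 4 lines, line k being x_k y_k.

17 1
577 34
19601 1155
665857 39236

√288 → a₀=16, period (1,32); ℓ=2 even so k=1
k=0  a_k=16  p_k/q_k = 16/1
k=1  a_k=1  p_k/q_k = 17/1
fundamental: x₁=17, y₁=1  (since 289 − 288·1 = 1)
(17+1√288)^2 = 577 + 34√288
(17+1√288)^3 = 19601 + 1155√288
(17+1√288)^4 = 665857 + 39236√288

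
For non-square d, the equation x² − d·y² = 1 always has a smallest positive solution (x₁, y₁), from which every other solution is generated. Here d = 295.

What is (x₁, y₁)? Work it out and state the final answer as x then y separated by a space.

d=295: √d = [17; 5,1,2,3,2,6,2,3,2,1,5,34] (ℓ=12, even), read p_11/q_11
k=0  a_k=17  p_k/q_k = 17/1
…
k=9  a_k=2  p_k/q_k = 247414/14405
k=10  a_k=1  p_k/q_k = 355517/20699
k=11  a_k=5  p_k/q_k = 2024999/117900
→ (2024999, 117900).  Check: 2024999²=4100620950001, 295·117900²=4100620950000, difference 1.

2024999 117900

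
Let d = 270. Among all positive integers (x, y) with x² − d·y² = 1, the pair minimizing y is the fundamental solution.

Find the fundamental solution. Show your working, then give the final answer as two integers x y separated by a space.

√270 = [16; 2,3,6,3,2,32, …], period ℓ=6 (even) → k=5
a_0=16:  p_0=16·1+0=16,  q_0=16·0+1=1
…
a_4=3:  p_4=3·723+115=2284,  q_4=3·44+7=139
a_5=2:  p_5=2·2284+723=5291,  q_5=2·139+44=322
→ (5291, 322).  Check: 5291²=27994681, 270·322²=27994680, difference 1.

5291 322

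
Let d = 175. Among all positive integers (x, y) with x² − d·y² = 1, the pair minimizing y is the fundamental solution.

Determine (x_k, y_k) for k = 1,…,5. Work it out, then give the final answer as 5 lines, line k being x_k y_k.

2024 153
8193151 619344
33165873224 2507104359
134255446617601 10148757825888
543466014742175624 41082169172090265

d=175: √d = [13; 4,2,1,2,4,26] (ℓ=6, even), read p_5/q_5
step 0: (13, 1)  from 13·(1,0) + (0,1)
…
step 2: (119, 9)  from 2·(53,4) + (13,1)
step 3: (172, 13)  from 1·(119,9) + (53,4)
step 4: (463, 35)  from 2·(172,13) + (119,9)
step 5: (2024, 153)  from 4·(463,35) + (172,13)
fundamental: x₁=2024, y₁=153  (since 4096576 − 175·23409 = 1)
(2024+153√175)^2 = 8193151 + 619344√175
(2024+153√175)^3 = 33165873224 + 2507104359√175
(2024+153√175)^4 = 134255446617601 + 10148757825888√175
(2024+153√175)^5 = 543466014742175624 + 41082169172090265√175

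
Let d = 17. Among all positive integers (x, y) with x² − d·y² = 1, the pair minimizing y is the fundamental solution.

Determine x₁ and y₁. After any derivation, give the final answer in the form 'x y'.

33 8

√17 = [4; 8, …], period ℓ=1 (odd) → k=1
step 0: (4, 1)  from 4·(1,0) + (0,1)
step 1: (33, 8)  from 8·(4,1) + (1,0)
(x₁, y₁) = (33, 8);  33² − 17·8² = 1 ✓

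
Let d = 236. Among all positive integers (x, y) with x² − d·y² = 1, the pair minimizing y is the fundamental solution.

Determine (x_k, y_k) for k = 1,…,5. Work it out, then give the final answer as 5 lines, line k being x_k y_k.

561799 36570
631236232801 41089978860
709255768702176199 46168618067101710
796918363201596536611201 51874966922918257173720
895415879055878209574570044999 58286609084610939305810342850

√236 → a₀=15, period (2,1,3,5,1,6,1,5,3,1,2,30); ℓ=12 even so k=11
k=0  a_k=15  p_k/q_k = 15/1
…
k=2  a_k=1  p_k/q_k = 46/3
k=3  a_k=3  p_k/q_k = 169/11
k=4  a_k=5  p_k/q_k = 891/58
k=5  a_k=1  p_k/q_k = 1060/69
k=6  a_k=6  p_k/q_k = 7251/472
k=7  a_k=1  p_k/q_k = 8311/541
k=8  a_k=5  p_k/q_k = 48806/3177
k=9  a_k=3  p_k/q_k = 154729/10072
k=10  a_k=1  p_k/q_k = 203535/13249
k=11  a_k=2  p_k/q_k = 561799/36570
→ (561799, 36570).  Check: 561799²=315618116401, 236·36570²=315618116400, difference 1.
(x_2, y_2) = (561799·561799 + 236·36570·36570, 561799·36570 + 36570·561799) = (631236232801, 41089978860)
(x_3, y_3) = (561799·631236232801 + 236·36570·41089978860, 561799·41089978860 + 36570·631236232801) = (709255768702176199, 46168618067101710)
(x_4, y_4) = (561799·709255768702176199 + 236·36570·46168618067101710, 561799·46168618067101710 + 36570·709255768702176199) = (796918363201596536611201, 51874966922918257173720)
(x_5, y_5) = (561799·796918363201596536611201 + 236·36570·51874966922918257173720, 561799·51874966922918257173720 + 36570·796918363201596536611201) = (895415879055878209574570044999, 58286609084610939305810342850)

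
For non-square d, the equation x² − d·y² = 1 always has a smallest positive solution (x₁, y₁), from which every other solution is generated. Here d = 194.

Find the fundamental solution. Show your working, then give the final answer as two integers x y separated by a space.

d=194: √d = [13; 1,12,1,26] (ℓ=4, even), read p_3/q_3
step 0: (13, 1)  from 13·(1,0) + (0,1)
…
step 2: (181, 13)  from 12·(14,1) + (13,1)
step 3: (195, 14)  from 1·(181,13) + (14,1)
(x₁, y₁) = (195, 14);  195² − 194·14² = 1 ✓

195 14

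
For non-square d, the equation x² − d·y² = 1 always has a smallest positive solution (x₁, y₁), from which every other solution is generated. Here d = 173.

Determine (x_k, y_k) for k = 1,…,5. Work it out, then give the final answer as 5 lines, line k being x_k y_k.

2499849 190060
12498490045601 950242601880
62488675684008728649 4750926036134042180
312424506839974574118902401 23753195401006348176659760
1562028181998744709597444087746249 118758803540015886040113314710300

√173 → a₀=13, period (6,1,1,6,26); ℓ=5 odd so k=9
a_0=13:  p_0=13·1+0=13,  q_0=13·0+1=1
a_1=6:  p_1=6·13+1=79,  q_1=6·1+0=6
a_2=1:  p_2=1·79+13=92,  q_2=1·6+1=7
a_3=1:  p_3=1·92+79=171,  q_3=1·7+6=13
a_4=6:  p_4=6·171+92=1118,  q_4=6·13+7=85
a_5=26:  p_5=26·1118+171=29239,  q_5=26·85+13=2223
…
a_8=1:  p_8=1·205791+176552=382343,  q_8=1·15646+13423=29069
a_9=6:  p_9=6·382343+205791=2499849,  q_9=6·29069+15646=190060
→ (2499849, 190060).  Check: 2499849²=6249245022801, 173·190060²=6249245022800, difference 1.
(x_2, y_2) = (2499849·2499849 + 173·190060·190060, 2499849·190060 + 190060·2499849) = (12498490045601, 950242601880)
(x_3, y_3) = (2499849·12498490045601 + 173·190060·950242601880, 2499849·950242601880 + 190060·12498490045601) = (62488675684008728649, 4750926036134042180)
(x_4, y_4) = (2499849·62488675684008728649 + 173·190060·4750926036134042180, 2499849·4750926036134042180 + 190060·62488675684008728649) = (312424506839974574118902401, 23753195401006348176659760)
(x_5, y_5) = (2499849·312424506839974574118902401 + 173·190060·23753195401006348176659760, 2499849·23753195401006348176659760 + 190060·312424506839974574118902401) = (1562028181998744709597444087746249, 118758803540015886040113314710300)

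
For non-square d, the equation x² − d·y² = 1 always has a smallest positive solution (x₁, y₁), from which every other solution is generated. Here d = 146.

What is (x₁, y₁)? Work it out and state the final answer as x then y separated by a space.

145 12

√146 → a₀=12, period (12,24); ℓ=2 even so k=1
i=0: a=12 ⇒ p=12, q=1
i=1: a=12 ⇒ p=145, q=12
fundamental: x₁=145, y₁=12  (since 21025 − 146·144 = 1)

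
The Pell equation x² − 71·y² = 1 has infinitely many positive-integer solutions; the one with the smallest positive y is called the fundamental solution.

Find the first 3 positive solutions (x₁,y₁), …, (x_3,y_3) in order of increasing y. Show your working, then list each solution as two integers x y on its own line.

3480 413
24220799 2874480
168576757560 20006380387

d=71: √d = [8; 2,2,1,7,1,2,2,16] (ℓ=8, even), read p_7/q_7
k=0  a_k=8  p_k/q_k = 8/1
k=1  a_k=2  p_k/q_k = 17/2
k=2  a_k=2  p_k/q_k = 42/5
k=3  a_k=1  p_k/q_k = 59/7
k=4  a_k=7  p_k/q_k = 455/54
…
k=6  a_k=2  p_k/q_k = 1483/176
k=7  a_k=2  p_k/q_k = 3480/413
→ (3480, 413).  Check: 3480²=12110400, 71·413²=12110399, difference 1.
k=2:  x_2 = 3480·3480+71·413·413 = 24220799,  y_2 = 3480·413+413·3480 = 2874480
k=3:  x_3 = 3480·24220799+71·413·2874480 = 168576757560,  y_3 = 3480·2874480+413·24220799 = 20006380387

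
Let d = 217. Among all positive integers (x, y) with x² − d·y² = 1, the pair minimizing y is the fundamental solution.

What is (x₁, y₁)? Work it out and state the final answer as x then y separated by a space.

√217 → a₀=14, period (1,2,1,2,1,…,2,1,28); ℓ=16 even so k=15
step 0: (14, 1)  from 14·(1,0) + (0,1)
step 1: (15, 1)  from 1·(14,1) + (1,0)
step 2: (44, 3)  from 2·(15,1) + (14,1)
…
step 4: (162, 11)  from 2·(59,4) + (44,3)
…
step 6: (383, 26)  from 1·(221,15) + (162,11)
step 7: (3668, 249)  from 9·(383,26) + (221,15)
…
step 10: (154218, 10469)  from 1·(139163,9447) + (15055,1022)
…
step 14: (2809702, 190735)  from 2·(1034361,70217) + (740980,50301)
step 15: (3844063, 260952)  from 1·(2809702,190735) + (1034361,70217)
→ (3844063, 260952).  Check: 3844063²=14776820347969, 217·260952²=14776820347968, difference 1.

3844063 260952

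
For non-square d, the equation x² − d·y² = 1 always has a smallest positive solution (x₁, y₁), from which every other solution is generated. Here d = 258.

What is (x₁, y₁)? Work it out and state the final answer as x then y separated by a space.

√258 → a₀=16, period (16,32); ℓ=2 even so k=1
i=0: a=16 ⇒ p=16, q=1
i=1: a=16 ⇒ p=257, q=16
→ (257, 16).  Check: 257²=66049, 258·16²=66048, difference 1.

257 16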